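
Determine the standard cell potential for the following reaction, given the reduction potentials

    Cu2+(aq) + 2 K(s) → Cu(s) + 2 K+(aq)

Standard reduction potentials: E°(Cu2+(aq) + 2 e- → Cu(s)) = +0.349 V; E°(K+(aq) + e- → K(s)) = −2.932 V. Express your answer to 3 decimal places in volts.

In the reaction as written, Cu2+(aq) is reduced (cathode) and K+(aq) is produced by oxidation at the anode.
E°cell = E°(cathode) − E°(anode) = +0.349 − (−2.932) = +3.281 V.

+3.281 V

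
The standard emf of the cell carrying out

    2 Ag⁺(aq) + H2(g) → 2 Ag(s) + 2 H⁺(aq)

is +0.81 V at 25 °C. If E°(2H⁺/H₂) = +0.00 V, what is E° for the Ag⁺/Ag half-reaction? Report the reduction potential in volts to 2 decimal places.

+0.81 V

In the reaction as written the Ag⁺/Ag couple is reduced (cathode) and 2H⁺/H₂ is oxidized (anode), so E°cell = E°(Ag⁺/Ag) − E°(2H⁺/H₂).
E°(Ag⁺/Ag) = E°cell + E°(anode) = +0.81 + (+0.00) = +0.81 V.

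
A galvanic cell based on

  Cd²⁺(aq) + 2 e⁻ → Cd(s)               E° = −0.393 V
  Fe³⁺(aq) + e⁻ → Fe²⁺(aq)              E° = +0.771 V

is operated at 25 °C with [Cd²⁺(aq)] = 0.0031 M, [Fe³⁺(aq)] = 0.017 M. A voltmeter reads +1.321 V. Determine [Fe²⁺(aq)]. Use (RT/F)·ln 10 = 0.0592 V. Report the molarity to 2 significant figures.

0.00068 M

The Fe³⁺/Fe²⁺ couple has the larger reduction potential, so it is the cathode: E°cell = +0.771 − (−0.393) = +1.164 V and n = 2.
Rearranging E = E° − (0.0592/n)·log Q gives log Q = 2(+1.164 − (+1.321))/0.0592 = −5.304.
For 2 Fe³⁺(aq) + Cd(s) → 2 Fe²⁺(aq) + Cd²⁺(aq), the reaction quotient is Q = ([Fe²⁺(aq)]^2·[Cd²⁺(aq)]) / [Fe³⁺(aq)]^2.
Substituting the known concentrations and solving, log [Fe²⁺(aq)] = −3.167 and [Fe²⁺(aq)] = 0.00068 M.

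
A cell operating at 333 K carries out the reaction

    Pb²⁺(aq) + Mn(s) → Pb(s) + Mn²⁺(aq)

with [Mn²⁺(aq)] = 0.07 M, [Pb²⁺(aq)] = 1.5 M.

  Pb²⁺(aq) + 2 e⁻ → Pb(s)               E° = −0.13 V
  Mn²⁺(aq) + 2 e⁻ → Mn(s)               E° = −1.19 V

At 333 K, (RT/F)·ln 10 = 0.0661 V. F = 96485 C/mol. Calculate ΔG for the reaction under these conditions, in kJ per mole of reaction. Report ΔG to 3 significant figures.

The standard cell potential is −0.13 − (−1.19) = +1.06 V, with n = 2 electrons in the balanced equation.
Here Q = [Mn²⁺(aq)] / [Pb²⁺(aq)] = 0.0467 (log Q = −1.331), giving E = +1.06 − (0.0661/2)·(−1.331) = +1.1040 V.
Then ΔG = −nFE = −2 × 96485 × +1.1040 J/mol = −213 kJ/mol.

−213 kJ/mol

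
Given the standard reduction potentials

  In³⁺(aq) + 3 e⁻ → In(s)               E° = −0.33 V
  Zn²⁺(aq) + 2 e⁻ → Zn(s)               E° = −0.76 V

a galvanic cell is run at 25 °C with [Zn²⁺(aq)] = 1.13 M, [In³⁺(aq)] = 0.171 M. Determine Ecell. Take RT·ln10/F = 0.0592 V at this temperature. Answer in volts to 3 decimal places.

+0.413 V

Since E°(In³⁺/In) > E°(Zn²⁺/Zn), In³⁺/In serves as the cathode.
E°cell = −0.33 − (−0.76) = +0.43 V, with n = 6 electrons transferred.
The balanced reaction is 2 In³⁺(aq) + 3 Zn(s) → 2 In(s) + 3 Zn²⁺(aq), so Q = [Zn²⁺(aq)]^3 / [In³⁺(aq)]^2 = 49.3 and log Q = 1.693.
By the Nernst equation, E = +0.43 − (0.0592/6)·(1.693) = +0.413 V.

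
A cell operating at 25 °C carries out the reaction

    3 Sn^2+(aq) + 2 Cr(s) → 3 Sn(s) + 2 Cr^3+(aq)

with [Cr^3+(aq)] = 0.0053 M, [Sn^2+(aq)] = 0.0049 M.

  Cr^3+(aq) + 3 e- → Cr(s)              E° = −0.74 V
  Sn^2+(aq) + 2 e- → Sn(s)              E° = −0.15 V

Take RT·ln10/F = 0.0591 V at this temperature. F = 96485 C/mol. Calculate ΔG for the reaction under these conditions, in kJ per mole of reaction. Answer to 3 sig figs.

The standard cell potential is −0.15 − (−0.74) = +0.59 V, with n = 6 electrons in the balanced equation.
Q = [Cr^3+(aq)]^2 / [Sn^2+(aq)]^3 = 239, so log Q = 2.378 and E = +0.59 − (0.0591/6)(2.378) = +0.5666 V.
Then ΔG = −nFE = −6 × 96485 × +0.5666 J/mol = −328 kJ/mol.

−328 kJ/mol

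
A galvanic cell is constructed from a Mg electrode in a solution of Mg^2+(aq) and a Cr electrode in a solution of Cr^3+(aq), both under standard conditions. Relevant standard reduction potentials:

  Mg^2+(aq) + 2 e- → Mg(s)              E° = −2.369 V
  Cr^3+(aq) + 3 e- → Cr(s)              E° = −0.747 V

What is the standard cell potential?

The Cr³⁺/Cr couple has the higher E°, so Cr ion is reduced (cathode) and Mg is oxidized (anode).
E°cell = E°(cathode) − E°(anode) = −0.747 − (−2.369) = +1.622 V.

+1.622 V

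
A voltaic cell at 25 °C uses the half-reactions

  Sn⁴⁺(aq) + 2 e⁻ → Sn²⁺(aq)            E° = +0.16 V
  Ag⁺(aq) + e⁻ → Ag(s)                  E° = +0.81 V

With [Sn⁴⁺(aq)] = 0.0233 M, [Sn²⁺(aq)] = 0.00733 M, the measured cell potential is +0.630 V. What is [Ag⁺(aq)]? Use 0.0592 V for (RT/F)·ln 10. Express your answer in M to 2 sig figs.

With Ag⁺/Ag at the cathode and Sn⁴⁺/Sn²⁺ at the anode, E°cell = +0.81 − (+0.16) = +0.65 V (n = 2).
Since E = E° − (0.0592/n)·log Q, log Q = n(E° − E)/0.0592 = 0.676.
Balancing electrons gives 2 Ag⁺(aq) + Sn²⁺(aq) → 2 Ag(s) + Sn⁴⁺(aq); thus Q = [Sn⁴⁺(aq)] / ([Ag⁺(aq)]^2·[Sn²⁺(aq)]).
Isolating [Ag⁺(aq)] in Q = 10^{0.676} yields log [Ag⁺(aq)] = −0.087, i.e. 0.82 M.

0.82 M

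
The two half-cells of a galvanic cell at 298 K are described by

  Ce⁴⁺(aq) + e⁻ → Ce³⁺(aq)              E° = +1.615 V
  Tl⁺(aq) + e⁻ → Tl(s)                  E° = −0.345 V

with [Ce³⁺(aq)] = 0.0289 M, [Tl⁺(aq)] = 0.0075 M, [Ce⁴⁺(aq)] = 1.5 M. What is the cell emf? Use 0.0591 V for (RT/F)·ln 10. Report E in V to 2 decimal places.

+2.19 V

Ce⁴⁺/Ce³⁺ is reduced (cathode, E° = +1.615 V) and Tl⁺/Tl is oxidized (anode).
E°cell = +1.615 − (−0.345) = +1.960 V, with n = 1 electron transferred.
Balancing gives Ce⁴⁺(aq) + Tl(s) → Ce³⁺(aq) + Tl⁺(aq); hence Q = ([Ce³⁺(aq)]·[Tl⁺(aq)]) / [Ce⁴⁺(aq)] = 0.000144 (log Q = −3.840).
E = E° − (0.0591/n)·log Q = +1.960 − (0.0591/1)(−3.840) = +2.19 V.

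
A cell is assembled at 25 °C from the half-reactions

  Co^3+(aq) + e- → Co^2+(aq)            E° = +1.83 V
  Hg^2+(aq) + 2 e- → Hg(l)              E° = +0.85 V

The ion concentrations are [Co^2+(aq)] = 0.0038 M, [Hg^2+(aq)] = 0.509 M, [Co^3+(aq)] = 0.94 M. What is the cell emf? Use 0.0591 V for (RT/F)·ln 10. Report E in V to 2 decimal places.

+1.13 V

Since E°(Co³⁺/Co²⁺) > E°(Hg²⁺/Hg), Co³⁺/Co²⁺ serves as the cathode.
E°cell = E°cat − E°an = +1.83 − (+0.85) = +0.98 V; n = 2.
For the overall reaction 2 Co^3+(aq) + Hg(l) → 2 Co^2+(aq) + Hg^2+(aq), Q = ([Co^2+(aq)]^2·[Hg^2+(aq)]) / [Co^3+(aq)]^2 = 8.32×10^−6, giving log Q = −5.080.
E = E° − (0.0591/n)·log Q = +0.98 − (0.0591/2)(−5.080) = +1.13 V.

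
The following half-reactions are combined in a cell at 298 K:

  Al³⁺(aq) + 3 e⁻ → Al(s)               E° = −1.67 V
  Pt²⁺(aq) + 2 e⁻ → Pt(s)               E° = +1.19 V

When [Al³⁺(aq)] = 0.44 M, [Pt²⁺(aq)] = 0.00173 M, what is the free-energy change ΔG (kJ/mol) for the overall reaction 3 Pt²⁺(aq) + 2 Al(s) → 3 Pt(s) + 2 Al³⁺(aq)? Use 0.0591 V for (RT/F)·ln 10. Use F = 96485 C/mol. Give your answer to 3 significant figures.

−1610 kJ/mol

E°cell = +1.19 − (−1.67) = +2.86 V; the balanced reaction transfers n = 6 electrons.
Here Q = [Al³⁺(aq)]^2 / [Pt²⁺(aq)]^3 = 3.74×10^7 (log Q = 7.573), giving E = +2.86 − (0.0591/6)·(7.573) = +2.7854 V.
ΔG = −nFE = −(6)(96485)(+2.7854) J/mol = −1610 kJ/mol.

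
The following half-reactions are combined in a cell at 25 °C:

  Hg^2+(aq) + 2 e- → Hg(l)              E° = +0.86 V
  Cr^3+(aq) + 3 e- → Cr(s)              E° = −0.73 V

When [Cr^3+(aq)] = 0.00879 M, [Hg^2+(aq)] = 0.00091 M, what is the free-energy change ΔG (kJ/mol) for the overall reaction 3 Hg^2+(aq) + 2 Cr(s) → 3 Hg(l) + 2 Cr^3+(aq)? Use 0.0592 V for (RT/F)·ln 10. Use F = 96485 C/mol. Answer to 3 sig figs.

E°cell = +0.86 − (−0.73) = +1.59 V; the balanced reaction transfers n = 6 electrons.
Here Q = [Cr^3+(aq)]^2 / [Hg^2+(aq)]^3 = 1.03×10^5 (log Q = 5.011), giving E = +1.59 − (0.0592/6)·(5.011) = +1.5406 V.
ΔG = −nFE = −(6)(96485)(+1.5406) J/mol = −892 kJ/mol.

−892 kJ/mol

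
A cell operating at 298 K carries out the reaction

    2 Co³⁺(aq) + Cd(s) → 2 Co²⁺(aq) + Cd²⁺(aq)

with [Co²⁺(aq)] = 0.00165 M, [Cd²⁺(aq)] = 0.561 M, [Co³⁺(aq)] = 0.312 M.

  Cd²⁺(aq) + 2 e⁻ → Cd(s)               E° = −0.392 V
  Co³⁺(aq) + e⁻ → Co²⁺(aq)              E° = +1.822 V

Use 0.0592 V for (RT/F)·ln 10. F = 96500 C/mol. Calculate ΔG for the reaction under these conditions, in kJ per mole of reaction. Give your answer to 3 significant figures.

−455 kJ/mol

E°cell = +1.822 − (−0.392) = +2.214 V; the balanced reaction transfers n = 2 electrons.
The reaction quotient is ([Co²⁺(aq)]^2·[Cd²⁺(aq)]) / [Co³⁺(aq)]^2 = 1.57×10^−5; by Nernst, E = +2.214 − (0.0592/2)(−4.804) = +2.3562 V.
Finally ΔG = −nFE = −(2)(96500 C/mol)(+2.3562 V) = −455 kJ/mol.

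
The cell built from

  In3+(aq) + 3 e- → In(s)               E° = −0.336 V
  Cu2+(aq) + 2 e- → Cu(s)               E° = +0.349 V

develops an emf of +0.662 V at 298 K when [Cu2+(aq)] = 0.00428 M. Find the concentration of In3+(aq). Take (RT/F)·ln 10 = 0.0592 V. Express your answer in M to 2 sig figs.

The Cu²⁺/Cu couple has the larger reduction potential, so it is the cathode: E°cell = +0.349 − (−0.336) = +0.685 V and n = 6.
From the Nernst equation, log Q = n(E° − E)/0.0592 = 6·(+0.685 − (+0.662))/0.0592 = 2.331.
The balanced reaction is 3 Cu2+(aq) + 2 In(s) → 3 Cu(s) + 2 In3+(aq), so Q = [In3+(aq)]^2 / [Cu2+(aq)]^3.
Isolating [In3+(aq)] in Q = 10^{2.331} yields log [In3+(aq)] = −2.387, i.e. 0.0041 M.

0.0041 M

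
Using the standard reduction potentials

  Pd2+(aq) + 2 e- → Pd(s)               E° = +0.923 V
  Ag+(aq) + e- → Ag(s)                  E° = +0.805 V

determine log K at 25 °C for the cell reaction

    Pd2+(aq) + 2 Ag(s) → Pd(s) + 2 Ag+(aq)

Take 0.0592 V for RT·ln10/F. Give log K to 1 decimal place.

The Pd²⁺/Pd couple is reduced (cathode); E°cell = +0.923 − (+0.805) = +0.118 V with n = 2.
At equilibrium E = 0, so log K = nE°cell / 0.0592 = (2)(+0.118) / 0.0592 = 4.0.

log K = 4.0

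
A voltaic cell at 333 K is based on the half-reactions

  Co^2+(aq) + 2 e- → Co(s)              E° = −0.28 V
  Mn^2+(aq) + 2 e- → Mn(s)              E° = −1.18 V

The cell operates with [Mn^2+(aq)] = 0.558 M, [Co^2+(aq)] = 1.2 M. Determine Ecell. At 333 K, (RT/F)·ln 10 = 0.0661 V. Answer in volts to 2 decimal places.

+0.91 V

The Co²⁺/Co couple has the more positive E°, so it is the cathode; Mn²⁺/Mn is the anode.
E°cell = E°cat − E°an = −0.28 − (−1.18) = +0.90 V; n = 2.
Balancing gives Co^2+(aq) + Mn(s) → Co(s) + Mn^2+(aq); hence Q = [Mn^2+(aq)] / [Co^2+(aq)] = 0.465 (log Q = −0.333).
E = E° − (0.0661/n)·log Q = +0.90 − (0.0661/2)(−0.333) = +0.91 V.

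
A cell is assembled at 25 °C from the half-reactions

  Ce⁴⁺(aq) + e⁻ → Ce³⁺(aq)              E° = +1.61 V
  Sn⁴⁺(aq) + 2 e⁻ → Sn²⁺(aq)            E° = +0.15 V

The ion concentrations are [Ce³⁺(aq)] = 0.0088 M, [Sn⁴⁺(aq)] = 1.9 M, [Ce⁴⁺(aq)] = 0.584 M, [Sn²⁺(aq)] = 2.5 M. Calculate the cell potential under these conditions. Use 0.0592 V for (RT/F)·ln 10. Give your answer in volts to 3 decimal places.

The Ce⁴⁺/Ce³⁺ couple has the more positive E°, so it is the cathode; Sn⁴⁺/Sn²⁺ is the anode.
E°cell = E°cat − E°an = +1.61 − (+0.15) = +1.46 V; n = 2.
For the overall reaction 2 Ce⁴⁺(aq) + Sn²⁺(aq) → 2 Ce³⁺(aq) + Sn⁴⁺(aq), Q = ([Ce³⁺(aq)]^2·[Sn⁴⁺(aq)]) / ([Ce⁴⁺(aq)]^2·[Sn²⁺(aq)]) = 0.000173, giving log Q = −3.763.
E = E° − (0.0592/n)·log Q = +1.46 − (0.0592/2)(−3.763) = +1.571 V.

+1.571 V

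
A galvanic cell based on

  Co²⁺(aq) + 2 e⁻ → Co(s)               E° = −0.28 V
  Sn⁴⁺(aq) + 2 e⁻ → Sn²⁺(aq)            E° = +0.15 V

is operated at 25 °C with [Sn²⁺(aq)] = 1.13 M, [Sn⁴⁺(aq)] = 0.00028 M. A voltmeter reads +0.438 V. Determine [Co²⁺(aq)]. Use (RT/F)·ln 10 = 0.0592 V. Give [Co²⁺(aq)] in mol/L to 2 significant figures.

0.00013 M

With Sn⁴⁺/Sn²⁺ at the cathode and Co²⁺/Co at the anode, E°cell = +0.15 − (−0.28) = +0.43 V (n = 2).
Rearranging E = E° − (0.0592/n)·log Q gives log Q = 2(+0.43 − (+0.438))/0.0592 = −0.270.
For Sn⁴⁺(aq) + Co(s) → Sn²⁺(aq) + Co²⁺(aq), the reaction quotient is Q = ([Sn²⁺(aq)]·[Co²⁺(aq)]) / [Sn⁴⁺(aq)].
Substituting the known concentrations and solving, log [Co²⁺(aq)] = −3.876 and [Co²⁺(aq)] = 0.00013 M.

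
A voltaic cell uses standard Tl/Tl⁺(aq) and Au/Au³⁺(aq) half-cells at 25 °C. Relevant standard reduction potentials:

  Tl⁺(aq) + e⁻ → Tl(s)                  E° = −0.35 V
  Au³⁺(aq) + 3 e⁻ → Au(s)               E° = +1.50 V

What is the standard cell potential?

Of the two couples in this cell, the one with the more positive reduction potential is reduced at the cathode: here that is Au³⁺/Au (+1.50 V); Tl⁺/Tl (−0.35 V) is the anode.
E°cell = E°(cathode) − E°(anode) = +1.50 − (−0.35) = +1.85 V.

+1.85 V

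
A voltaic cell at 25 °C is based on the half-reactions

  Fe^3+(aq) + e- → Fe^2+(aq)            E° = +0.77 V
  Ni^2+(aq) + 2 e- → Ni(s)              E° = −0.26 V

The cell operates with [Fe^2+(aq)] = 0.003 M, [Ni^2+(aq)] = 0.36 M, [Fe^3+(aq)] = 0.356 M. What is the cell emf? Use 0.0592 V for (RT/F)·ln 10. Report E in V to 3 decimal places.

The Fe³⁺/Fe²⁺ couple has the more positive E°, so it is the cathode; Ni²⁺/Ni is the anode.
The standard potential is +0.77 − (−0.26) = +1.03 V and the balanced reaction transfers n = 2 electrons.
The balanced reaction is 2 Fe^3+(aq) + Ni(s) → 2 Fe^2+(aq) + Ni^2+(aq), so Q = ([Fe^2+(aq)]^2·[Ni^2+(aq)]) / [Fe^3+(aq)]^2 = 2.56×10^−5 and log Q = −4.592.
Applying E = E° − (RT ln10/nF)·log Q gives +1.03 − (0.0592/2)(−4.592) = +1.166 V.

+1.166 V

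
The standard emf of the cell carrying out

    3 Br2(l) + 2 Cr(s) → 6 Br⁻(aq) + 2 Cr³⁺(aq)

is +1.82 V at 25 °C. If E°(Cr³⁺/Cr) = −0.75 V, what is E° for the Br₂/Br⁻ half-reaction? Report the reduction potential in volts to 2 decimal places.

+1.07 V

In the reaction as written the Br₂/Br⁻ couple is reduced (cathode) and Cr³⁺/Cr is oxidized (anode), so E°cell = E°(Br₂/Br⁻) − E°(Cr³⁺/Cr).
E°(Br₂/Br⁻) = E°cell + E°(anode) = +1.82 + (−0.75) = +1.07 V.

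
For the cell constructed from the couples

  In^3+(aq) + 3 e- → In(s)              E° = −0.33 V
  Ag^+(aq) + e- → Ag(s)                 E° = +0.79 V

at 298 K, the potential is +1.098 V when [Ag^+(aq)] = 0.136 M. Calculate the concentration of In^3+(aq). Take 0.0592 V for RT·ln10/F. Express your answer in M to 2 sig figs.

0.033 M

With Ag⁺/Ag at the cathode and In³⁺/In at the anode, E°cell = +0.79 − (−0.33) = +1.12 V (n = 3).
Rearranging E = E° − (0.0592/n)·log Q gives log Q = 3(+1.12 − (+1.098))/0.0592 = 1.115.
Balancing electrons gives 3 Ag^+(aq) + In(s) → 3 Ag(s) + In^3+(aq); thus Q = [In^3+(aq)] / [Ag^+(aq)]^3.
Solving for the unknown gives log [In^3+(aq)] = −1.484, so [In^3+(aq)] ≈ 0.033 M.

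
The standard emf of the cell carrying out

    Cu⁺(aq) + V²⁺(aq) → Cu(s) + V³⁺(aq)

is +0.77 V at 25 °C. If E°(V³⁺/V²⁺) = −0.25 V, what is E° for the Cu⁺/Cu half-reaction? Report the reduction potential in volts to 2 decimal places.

In the reaction as written the Cu⁺/Cu couple is reduced (cathode) and V³⁺/V²⁺ is oxidized (anode), so E°cell = E°(Cu⁺/Cu) − E°(V³⁺/V²⁺).
E°(Cu⁺/Cu) = E°cell + E°(anode) = +0.77 + (−0.25) = +0.52 V.

+0.52 V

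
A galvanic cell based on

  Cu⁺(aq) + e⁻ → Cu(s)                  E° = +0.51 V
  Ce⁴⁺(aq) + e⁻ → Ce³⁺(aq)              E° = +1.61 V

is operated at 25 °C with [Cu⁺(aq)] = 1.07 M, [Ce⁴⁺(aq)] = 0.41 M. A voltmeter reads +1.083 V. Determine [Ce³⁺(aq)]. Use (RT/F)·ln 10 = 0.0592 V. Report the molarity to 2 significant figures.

With Ce⁴⁺/Ce³⁺ at the cathode and Cu⁺/Cu at the anode, E°cell = +1.61 − (+0.51) = +1.10 V (n = 1).
Rearranging E = E° − (0.0592/n)·log Q gives log Q = 1(+1.10 − (+1.083))/0.0592 = 0.287.
The balanced reaction is Ce⁴⁺(aq) + Cu(s) → Ce³⁺(aq) + Cu⁺(aq), so Q = ([Ce³⁺(aq)]·[Cu⁺(aq)]) / [Ce⁴⁺(aq)].
Substituting the known concentrations and solving, log [Ce³⁺(aq)] = −0.130 and [Ce³⁺(aq)] = 0.74 M.

0.74 M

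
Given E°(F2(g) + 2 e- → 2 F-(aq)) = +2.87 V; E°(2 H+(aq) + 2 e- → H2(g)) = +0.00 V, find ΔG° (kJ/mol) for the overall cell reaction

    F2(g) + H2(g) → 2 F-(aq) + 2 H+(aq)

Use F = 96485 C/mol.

−554 kJ/mol

In the reaction as written F2(g) is reduced, so the F₂/F⁻ couple is the cathode and 2H⁺/H₂ is the anode.
E°cell = +2.87 − (+0.00) = +2.87 V; balancing electrons gives n = 2.
ΔG° = −nFE°cell = −(2)(96485)(+2.87) J/mol = −554 kJ/mol.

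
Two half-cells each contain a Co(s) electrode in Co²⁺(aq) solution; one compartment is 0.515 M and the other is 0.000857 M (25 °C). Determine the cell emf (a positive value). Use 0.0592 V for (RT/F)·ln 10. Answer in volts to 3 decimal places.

0.082 V

For a concentration cell E°cell = 0, since both electrodes use the same couple.
The compartment with the higher Co²⁺(aq) concentration (0.515 M) acts as the cathode; ions are reduced there and produced at the dilute (0.000857 M) anode.
With n = 2, Ecell = −(0.0592/2)·log([dilute]/[conc]) = −(0.0592/2)·log(0.000857/0.515) = +0.082 V.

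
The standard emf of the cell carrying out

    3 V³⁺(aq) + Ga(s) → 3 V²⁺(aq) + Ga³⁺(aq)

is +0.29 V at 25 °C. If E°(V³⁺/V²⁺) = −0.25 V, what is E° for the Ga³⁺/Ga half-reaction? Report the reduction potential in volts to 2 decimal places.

−0.54 V

In the reaction as written the V³⁺/V²⁺ couple is reduced (cathode) and Ga³⁺/Ga is oxidized (anode), so E°cell = E°(V³⁺/V²⁺) − E°(Ga³⁺/Ga).
E°(Ga³⁺/Ga) = E°(cathode) − E°cell = −0.25 − (+0.29) = −0.54 V.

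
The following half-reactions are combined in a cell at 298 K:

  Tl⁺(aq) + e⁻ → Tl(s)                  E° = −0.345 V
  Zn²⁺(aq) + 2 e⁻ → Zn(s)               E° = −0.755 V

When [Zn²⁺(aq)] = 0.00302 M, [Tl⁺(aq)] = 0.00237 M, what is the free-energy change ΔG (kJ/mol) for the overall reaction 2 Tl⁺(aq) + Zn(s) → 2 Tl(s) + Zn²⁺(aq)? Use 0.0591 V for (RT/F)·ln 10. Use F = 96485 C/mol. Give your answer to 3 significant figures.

The standard cell potential is −0.345 − (−0.755) = +0.410 V, with n = 2 electrons in the balanced equation.
Here Q = [Zn²⁺(aq)] / [Tl⁺(aq)]^2 = 538 (log Q = 2.731), giving E = +0.410 − (0.0591/2)·(2.731) = +0.3293 V.
ΔG = −nFE = −(2)(96485)(+0.3293) J/mol = −63.5 kJ/mol.

−63.5 kJ/mol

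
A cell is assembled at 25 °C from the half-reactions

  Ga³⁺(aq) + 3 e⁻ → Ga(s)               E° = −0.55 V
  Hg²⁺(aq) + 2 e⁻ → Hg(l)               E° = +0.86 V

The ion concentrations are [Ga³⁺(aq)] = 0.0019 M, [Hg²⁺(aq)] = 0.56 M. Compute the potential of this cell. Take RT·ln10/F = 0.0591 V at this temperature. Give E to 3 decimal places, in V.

+1.456 V

The Hg²⁺/Hg couple has the more positive E°, so it is the cathode; Ga³⁺/Ga is the anode.
E°cell = E°cat − E°an = +0.86 − (−0.55) = +1.41 V; n = 6.
The balanced reaction is 3 Hg²⁺(aq) + 2 Ga(s) → 3 Hg(l) + 2 Ga³⁺(aq), so Q = [Ga³⁺(aq)]^2 / [Hg²⁺(aq)]^3 = 2.06×10^−5 and log Q = −4.687.
By the Nernst equation, E = +1.41 − (0.0591/6)·(−4.687) = +1.456 V.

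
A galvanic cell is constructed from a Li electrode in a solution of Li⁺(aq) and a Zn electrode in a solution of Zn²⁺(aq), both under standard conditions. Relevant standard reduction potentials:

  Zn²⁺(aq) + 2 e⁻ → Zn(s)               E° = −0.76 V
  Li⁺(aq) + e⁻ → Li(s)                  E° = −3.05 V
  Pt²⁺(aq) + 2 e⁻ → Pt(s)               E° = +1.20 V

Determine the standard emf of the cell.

The Zn²⁺/Zn couple has the higher E°, so Zn ion is reduced (cathode) and Li is oxidized (anode).
E°cell = E°(cathode) − E°(anode) = −0.76 − (−3.05) = +2.29 V.

+2.29 V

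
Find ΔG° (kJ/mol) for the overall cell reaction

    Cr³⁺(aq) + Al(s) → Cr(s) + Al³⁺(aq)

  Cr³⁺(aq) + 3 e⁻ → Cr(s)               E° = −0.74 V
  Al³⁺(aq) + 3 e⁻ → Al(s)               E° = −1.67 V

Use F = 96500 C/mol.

In the reaction as written Cr³⁺(aq) is reduced, so the Cr³⁺/Cr couple is the cathode and Al³⁺/Al is the anode.
E°cell = −0.74 − (−1.67) = +0.93 V; balancing electrons gives n = 3.
ΔG° = −nFE°cell = −(3)(96500)(+0.93) J/mol = −269 kJ/mol.

−269 kJ/mol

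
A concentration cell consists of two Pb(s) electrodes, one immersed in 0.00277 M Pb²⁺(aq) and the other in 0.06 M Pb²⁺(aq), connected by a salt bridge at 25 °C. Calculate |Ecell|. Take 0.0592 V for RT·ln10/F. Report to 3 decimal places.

For a concentration cell E°cell = 0, since both electrodes use the same couple.
The compartment with the higher Pb²⁺(aq) concentration (0.06 M) acts as the cathode; ions are reduced there and produced at the dilute (0.00277 M) anode.
With n = 2, Ecell = −(0.0592/2)·log([dilute]/[conc]) = −(0.0592/2)·log(0.00277/0.06) = +0.040 V.

0.040 V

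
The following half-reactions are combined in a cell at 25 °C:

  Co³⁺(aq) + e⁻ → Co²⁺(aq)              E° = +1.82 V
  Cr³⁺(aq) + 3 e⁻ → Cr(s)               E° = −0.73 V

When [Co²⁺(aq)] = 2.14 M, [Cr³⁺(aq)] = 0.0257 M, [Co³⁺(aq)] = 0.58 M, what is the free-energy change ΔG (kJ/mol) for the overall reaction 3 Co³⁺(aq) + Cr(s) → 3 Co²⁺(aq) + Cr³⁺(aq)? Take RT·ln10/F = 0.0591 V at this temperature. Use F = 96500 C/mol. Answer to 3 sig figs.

−738 kJ/mol

The standard cell potential is +1.82 − (−0.73) = +2.55 V, with n = 3 electrons in the balanced equation.
The reaction quotient is ([Co²⁺(aq)]^3·[Cr³⁺(aq)]) / [Co³⁺(aq)]^3 = 1.29; by Nernst, E = +2.55 − (0.0591/3)(0.111) = +2.5478 V.
ΔG = −nFE = −(3)(96500)(+2.5478) J/mol = −738 kJ/mol.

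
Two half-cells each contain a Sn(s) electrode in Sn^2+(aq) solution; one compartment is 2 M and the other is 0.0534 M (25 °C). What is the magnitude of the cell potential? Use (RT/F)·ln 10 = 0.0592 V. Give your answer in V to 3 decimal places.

For a concentration cell E°cell = 0, since both electrodes use the same couple.
The compartment with the higher Sn^2+(aq) concentration (2 M) acts as the cathode; ions are reduced there and produced at the dilute (0.0534 M) anode.
With n = 2, Ecell = −(0.0592/2)·log([dilute]/[conc]) = −(0.0592/2)·log(0.0534/2) = +0.047 V.

0.047 V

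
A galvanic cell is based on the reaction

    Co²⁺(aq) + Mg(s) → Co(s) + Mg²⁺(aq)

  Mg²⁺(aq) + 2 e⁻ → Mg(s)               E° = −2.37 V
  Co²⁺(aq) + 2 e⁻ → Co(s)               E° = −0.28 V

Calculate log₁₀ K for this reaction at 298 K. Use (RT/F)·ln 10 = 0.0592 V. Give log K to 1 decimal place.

log K = 70.6

The Co²⁺/Co couple is reduced (cathode); E°cell = −0.28 − (−2.37) = +2.09 V with n = 2.
At equilibrium E = 0, so log K = nE°cell / 0.0592 = (2)(+2.09) / 0.0592 = 70.6.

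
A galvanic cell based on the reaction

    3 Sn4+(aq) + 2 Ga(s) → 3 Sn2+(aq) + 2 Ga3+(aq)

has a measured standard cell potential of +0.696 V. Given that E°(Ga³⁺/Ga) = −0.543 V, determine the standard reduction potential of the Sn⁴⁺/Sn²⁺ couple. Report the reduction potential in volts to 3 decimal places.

+0.153 V

In the reaction as written the Sn⁴⁺/Sn²⁺ couple is reduced (cathode) and Ga³⁺/Ga is oxidized (anode), so E°cell = E°(Sn⁴⁺/Sn²⁺) − E°(Ga³⁺/Ga).
E°(Sn⁴⁺/Sn²⁺) = E°cell + E°(anode) = +0.696 + (−0.543) = +0.153 V.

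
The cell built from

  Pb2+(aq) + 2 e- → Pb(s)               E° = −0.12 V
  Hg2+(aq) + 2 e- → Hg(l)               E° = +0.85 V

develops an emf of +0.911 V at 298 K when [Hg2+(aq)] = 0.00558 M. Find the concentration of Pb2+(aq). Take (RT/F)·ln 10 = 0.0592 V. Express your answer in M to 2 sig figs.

With Hg²⁺/Hg at the cathode and Pb²⁺/Pb at the anode, E°cell = +0.85 − (−0.12) = +0.97 V (n = 2).
From the Nernst equation, log Q = n(E° − E)/0.0592 = 2·(+0.97 − (+0.911))/0.0592 = 1.993.
Balancing electrons gives Hg2+(aq) + Pb(s) → Hg(l) + Pb2+(aq); thus Q = [Pb2+(aq)] / [Hg2+(aq)].
Solving for the unknown gives log [Pb2+(aq)] = −0.260, so [Pb2+(aq)] ≈ 0.55 M.

0.55 M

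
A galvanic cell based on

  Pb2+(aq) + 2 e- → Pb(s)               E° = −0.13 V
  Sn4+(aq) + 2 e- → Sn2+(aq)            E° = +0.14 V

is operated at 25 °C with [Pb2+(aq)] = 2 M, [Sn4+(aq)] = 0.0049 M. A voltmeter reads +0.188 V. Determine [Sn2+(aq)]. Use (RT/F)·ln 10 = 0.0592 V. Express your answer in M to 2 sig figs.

1.4 M

With Sn⁴⁺/Sn²⁺ at the cathode and Pb²⁺/Pb at the anode, E°cell = +0.14 − (−0.13) = +0.27 V (n = 2).
Rearranging E = E° − (0.0592/n)·log Q gives log Q = 2(+0.27 − (+0.188))/0.0592 = 2.770.
Balancing electrons gives Sn4+(aq) + Pb(s) → Sn2+(aq) + Pb2+(aq); thus Q = ([Sn2+(aq)]·[Pb2+(aq)]) / [Sn4+(aq)].
Isolating [Sn2+(aq)] in Q = 10^{2.770} yields log [Sn2+(aq)] = 0.159, i.e. 1.4 M.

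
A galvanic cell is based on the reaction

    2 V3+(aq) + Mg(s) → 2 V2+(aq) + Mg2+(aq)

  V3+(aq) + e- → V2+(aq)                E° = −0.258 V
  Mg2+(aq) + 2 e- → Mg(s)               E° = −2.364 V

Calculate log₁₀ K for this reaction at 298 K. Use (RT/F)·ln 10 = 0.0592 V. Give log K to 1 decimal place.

log K = 71.1

The V³⁺/V²⁺ couple is reduced (cathode); E°cell = −0.258 − (−2.364) = +2.106 V with n = 2.
At equilibrium E = 0, so log K = nE°cell / 0.0592 = (2)(+2.106) / 0.0592 = 71.1.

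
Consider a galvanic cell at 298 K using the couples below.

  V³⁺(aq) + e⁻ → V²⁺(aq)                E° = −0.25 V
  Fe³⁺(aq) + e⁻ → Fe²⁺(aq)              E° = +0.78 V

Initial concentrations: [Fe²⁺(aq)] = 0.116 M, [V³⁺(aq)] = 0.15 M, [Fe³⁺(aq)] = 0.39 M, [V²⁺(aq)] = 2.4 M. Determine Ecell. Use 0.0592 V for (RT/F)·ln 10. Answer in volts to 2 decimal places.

+1.13 V

The Fe³⁺/Fe²⁺ couple has the more positive E°, so it is the cathode; V³⁺/V²⁺ is the anode.
The standard potential is +0.78 − (−0.25) = +1.03 V and the balanced reaction transfers n = 1 electron.
For the overall reaction Fe³⁺(aq) + V²⁺(aq) → Fe²⁺(aq) + V³⁺(aq), Q = ([Fe²⁺(aq)]·[V³⁺(aq)]) / ([Fe³⁺(aq)]·[V²⁺(aq)]) = 0.0186, giving log Q = −1.731.
Applying E = E° − (RT ln10/nF)·log Q gives +1.03 − (0.0592/1)(−1.731) = +1.13 V.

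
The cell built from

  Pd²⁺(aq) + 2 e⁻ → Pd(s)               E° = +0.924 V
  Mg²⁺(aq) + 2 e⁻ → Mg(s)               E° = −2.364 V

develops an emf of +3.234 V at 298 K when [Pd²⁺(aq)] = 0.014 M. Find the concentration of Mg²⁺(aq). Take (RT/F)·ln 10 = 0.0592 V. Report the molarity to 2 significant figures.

0.93 M

Pd²⁺/Pd is the cathode (higher E°); E°cell = +0.924 − (−2.364) = +3.288 V with n = 2.
From the Nernst equation, log Q = n(E° − E)/0.0592 = 2·(+3.288 − (+3.234))/0.0592 = 1.824.
For Pd²⁺(aq) + Mg(s) → Pd(s) + Mg²⁺(aq), the reaction quotient is Q = [Mg²⁺(aq)] / [Pd²⁺(aq)].
Isolating [Mg²⁺(aq)] in Q = 10^{1.824} yields log [Mg²⁺(aq)] = −0.030, i.e. 0.93 M.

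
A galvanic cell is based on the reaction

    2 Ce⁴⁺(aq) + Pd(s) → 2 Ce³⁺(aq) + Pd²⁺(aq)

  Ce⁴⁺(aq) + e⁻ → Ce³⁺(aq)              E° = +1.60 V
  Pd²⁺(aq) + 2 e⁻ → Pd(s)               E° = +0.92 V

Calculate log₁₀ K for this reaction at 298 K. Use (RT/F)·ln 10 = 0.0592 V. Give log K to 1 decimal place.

The Ce⁴⁺/Ce³⁺ couple is reduced (cathode); E°cell = +1.60 − (+0.92) = +0.68 V with n = 2.
At equilibrium E = 0, so log K = nE°cell / 0.0592 = (2)(+0.68) / 0.0592 = 23.0.

log K = 23.0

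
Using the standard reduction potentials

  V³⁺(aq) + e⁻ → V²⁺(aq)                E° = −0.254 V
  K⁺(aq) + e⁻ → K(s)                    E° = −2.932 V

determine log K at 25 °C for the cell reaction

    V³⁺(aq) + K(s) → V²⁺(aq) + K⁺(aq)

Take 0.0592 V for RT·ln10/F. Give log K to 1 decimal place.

log K = 45.2

The V³⁺/V²⁺ couple is reduced (cathode); E°cell = −0.254 − (−2.932) = +2.678 V with n = 1.
At equilibrium E = 0, so log K = nE°cell / 0.0592 = (1)(+2.678) / 0.0592 = 45.2.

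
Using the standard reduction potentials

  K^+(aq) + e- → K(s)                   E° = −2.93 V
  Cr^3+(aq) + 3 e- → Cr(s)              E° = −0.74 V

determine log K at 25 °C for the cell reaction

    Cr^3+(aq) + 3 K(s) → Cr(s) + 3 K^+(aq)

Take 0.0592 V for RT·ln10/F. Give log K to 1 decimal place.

The Cr³⁺/Cr couple is reduced (cathode); E°cell = −0.74 − (−2.93) = +2.19 V with n = 3.
At equilibrium E = 0, so log K = nE°cell / 0.0592 = (3)(+2.19) / 0.0592 = 111.0.

log K = 111.0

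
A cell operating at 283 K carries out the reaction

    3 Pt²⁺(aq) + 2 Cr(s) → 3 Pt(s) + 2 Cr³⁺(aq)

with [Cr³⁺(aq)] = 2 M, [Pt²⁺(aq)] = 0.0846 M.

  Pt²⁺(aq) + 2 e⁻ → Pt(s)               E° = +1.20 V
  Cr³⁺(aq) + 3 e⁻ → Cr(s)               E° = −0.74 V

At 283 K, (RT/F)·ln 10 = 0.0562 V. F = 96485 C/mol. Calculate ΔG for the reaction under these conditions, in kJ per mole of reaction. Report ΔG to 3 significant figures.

−1100 kJ/mol

The standard cell potential is +1.20 − (−0.74) = +1.94 V, with n = 6 electrons in the balanced equation.
Q = [Cr³⁺(aq)]^2 / [Pt²⁺(aq)]^3 = 6.61×10^3, so log Q = 3.820 and E = +1.94 − (0.0562/6)(3.820) = +1.9042 V.
Finally ΔG = −nFE = −(6)(96485 C/mol)(+1.9042 V) = −1100 kJ/mol.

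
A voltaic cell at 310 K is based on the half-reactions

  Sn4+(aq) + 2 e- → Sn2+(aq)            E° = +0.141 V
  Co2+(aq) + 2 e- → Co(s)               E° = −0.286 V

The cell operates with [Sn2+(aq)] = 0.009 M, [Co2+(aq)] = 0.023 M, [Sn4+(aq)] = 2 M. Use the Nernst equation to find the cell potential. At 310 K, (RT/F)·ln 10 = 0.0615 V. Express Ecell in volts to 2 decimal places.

+0.55 V

The Sn⁴⁺/Sn²⁺ couple has the more positive E°, so it is the cathode; Co²⁺/Co is the anode.
The standard potential is +0.141 − (−0.286) = +0.427 V and the balanced reaction transfers n = 2 electrons.
For the overall reaction Sn4+(aq) + Co(s) → Sn2+(aq) + Co2+(aq), Q = ([Sn2+(aq)]·[Co2+(aq)]) / [Sn4+(aq)] = 0.000103, giving log Q = −3.985.
By the Nernst equation, E = +0.427 − (0.0615/2)·(−3.985) = +0.55 V.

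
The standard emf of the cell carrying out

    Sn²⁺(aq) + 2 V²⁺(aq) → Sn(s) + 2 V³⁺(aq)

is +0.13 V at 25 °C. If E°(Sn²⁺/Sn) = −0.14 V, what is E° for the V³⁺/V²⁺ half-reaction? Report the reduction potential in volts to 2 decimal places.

In the reaction as written the Sn²⁺/Sn couple is reduced (cathode) and V³⁺/V²⁺ is oxidized (anode), so E°cell = E°(Sn²⁺/Sn) − E°(V³⁺/V²⁺).
E°(V³⁺/V²⁺) = E°(cathode) − E°cell = −0.14 − (+0.13) = −0.27 V.

−0.27 V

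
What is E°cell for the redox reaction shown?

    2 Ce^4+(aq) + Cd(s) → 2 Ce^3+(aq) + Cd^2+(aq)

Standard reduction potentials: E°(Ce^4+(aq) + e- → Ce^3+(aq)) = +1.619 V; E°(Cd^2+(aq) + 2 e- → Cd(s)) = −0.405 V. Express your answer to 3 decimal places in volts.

+2.024 V

In the reaction as written, Ce^4+(aq) is reduced (cathode) and Cd^2+(aq) is produced by oxidation at the anode.
E°cell = E°(cathode) − E°(anode) = +1.619 − (−0.405) = +2.024 V.
The positive value indicates the reaction is spontaneous as written.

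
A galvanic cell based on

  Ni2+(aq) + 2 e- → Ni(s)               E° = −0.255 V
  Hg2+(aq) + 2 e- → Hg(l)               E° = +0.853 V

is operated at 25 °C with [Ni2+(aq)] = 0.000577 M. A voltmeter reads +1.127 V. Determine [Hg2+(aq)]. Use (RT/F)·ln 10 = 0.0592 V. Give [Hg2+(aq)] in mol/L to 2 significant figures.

The Hg²⁺/Hg couple has the larger reduction potential, so it is the cathode: E°cell = +0.853 − (−0.255) = +1.108 V and n = 2.
From the Nernst equation, log Q = n(E° − E)/0.0592 = 2·(+1.108 − (+1.127))/0.0592 = −0.642.
For Hg2+(aq) + Ni(s) → Hg(l) + Ni2+(aq), the reaction quotient is Q = [Ni2+(aq)] / [Hg2+(aq)].
Isolating [Hg2+(aq)] in Q = 10^{−0.642} yields log [Hg2+(aq)] = −2.597, i.e. 0.0025 M.

0.0025 M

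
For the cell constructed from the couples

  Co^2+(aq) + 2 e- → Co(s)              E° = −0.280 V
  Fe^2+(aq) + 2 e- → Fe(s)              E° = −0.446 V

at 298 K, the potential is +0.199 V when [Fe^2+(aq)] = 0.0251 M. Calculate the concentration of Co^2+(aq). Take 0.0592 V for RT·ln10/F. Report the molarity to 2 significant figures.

With Co²⁺/Co at the cathode and Fe²⁺/Fe at the anode, E°cell = −0.280 − (−0.446) = +0.166 V (n = 2).
From the Nernst equation, log Q = n(E° − E)/0.0592 = 2·(+0.166 − (+0.199))/0.0592 = −1.115.
Balancing electrons gives Co^2+(aq) + Fe(s) → Co(s) + Fe^2+(aq); thus Q = [Fe^2+(aq)] / [Co^2+(aq)].
Isolating [Co^2+(aq)] in Q = 10^{−1.115} yields log [Co^2+(aq)] = −0.485, i.e. 0.33 M.

0.33 M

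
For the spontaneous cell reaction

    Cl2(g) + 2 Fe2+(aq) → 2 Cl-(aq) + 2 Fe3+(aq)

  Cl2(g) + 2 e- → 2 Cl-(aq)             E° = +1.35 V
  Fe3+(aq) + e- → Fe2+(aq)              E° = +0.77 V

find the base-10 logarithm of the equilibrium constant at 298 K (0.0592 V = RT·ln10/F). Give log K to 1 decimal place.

log K = 19.6

The Cl₂/Cl⁻ couple is reduced (cathode); E°cell = +1.35 − (+0.77) = +0.58 V with n = 2.
At equilibrium E = 0, so log K = nE°cell / 0.0592 = (2)(+0.58) / 0.0592 = 19.6.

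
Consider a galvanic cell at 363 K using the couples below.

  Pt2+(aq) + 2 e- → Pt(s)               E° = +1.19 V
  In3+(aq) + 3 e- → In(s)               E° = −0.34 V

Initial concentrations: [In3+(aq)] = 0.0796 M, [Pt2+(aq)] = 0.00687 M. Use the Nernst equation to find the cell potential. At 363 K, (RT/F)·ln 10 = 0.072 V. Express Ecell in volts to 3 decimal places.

+1.479 V

The Pt²⁺/Pt couple has the more positive E°, so it is the cathode; In³⁺/In is the anode.
The standard potential is +1.19 − (−0.34) = +1.53 V and the balanced reaction transfers n = 6 electrons.
For the overall reaction 3 Pt2+(aq) + 2 In(s) → 3 Pt(s) + 2 In3+(aq), Q = [In3+(aq)]^2 / [Pt2+(aq)]^3 = 1.95×10^4, giving log Q = 4.291.
By the Nernst equation, E = +1.53 − (0.072/6)·(4.291) = +1.479 V.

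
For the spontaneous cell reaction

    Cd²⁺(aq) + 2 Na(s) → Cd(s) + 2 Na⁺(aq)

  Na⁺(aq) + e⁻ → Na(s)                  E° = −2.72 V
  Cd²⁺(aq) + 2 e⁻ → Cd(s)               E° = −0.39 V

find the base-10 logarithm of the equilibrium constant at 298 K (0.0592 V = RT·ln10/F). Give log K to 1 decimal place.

log K = 78.7

The Cd²⁺/Cd couple is reduced (cathode); E°cell = −0.39 − (−2.72) = +2.33 V with n = 2.
At equilibrium E = 0, so log K = nE°cell / 0.0592 = (2)(+2.33) / 0.0592 = 78.7.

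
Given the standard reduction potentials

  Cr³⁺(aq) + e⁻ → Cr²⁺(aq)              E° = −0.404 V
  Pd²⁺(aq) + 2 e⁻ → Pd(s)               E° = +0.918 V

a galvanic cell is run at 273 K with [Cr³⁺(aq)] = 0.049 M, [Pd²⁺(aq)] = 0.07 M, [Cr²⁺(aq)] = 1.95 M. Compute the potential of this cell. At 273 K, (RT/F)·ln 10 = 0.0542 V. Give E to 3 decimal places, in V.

+1.377 V

Pd²⁺/Pd is reduced (cathode, E° = +0.918 V) and Cr³⁺/Cr²⁺ is oxidized (anode).
The standard potential is +0.918 − (−0.404) = +1.322 V and the balanced reaction transfers n = 2 electrons.
The balanced reaction is Pd²⁺(aq) + 2 Cr²⁺(aq) → Pd(s) + 2 Cr³⁺(aq), so Q = [Cr³⁺(aq)]^2 / ([Pd²⁺(aq)]·[Cr²⁺(aq)]^2) = 0.00902 and log Q = −2.045.
Applying E = E° − (RT ln10/nF)·log Q gives +1.322 − (0.0542/2)(−2.045) = +1.377 V.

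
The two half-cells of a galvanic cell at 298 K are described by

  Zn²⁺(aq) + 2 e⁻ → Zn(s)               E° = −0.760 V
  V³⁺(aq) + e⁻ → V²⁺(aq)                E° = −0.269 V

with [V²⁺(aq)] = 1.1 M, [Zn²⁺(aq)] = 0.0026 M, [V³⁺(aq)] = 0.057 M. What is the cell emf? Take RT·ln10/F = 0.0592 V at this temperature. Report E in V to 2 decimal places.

Since E°(V³⁺/V²⁺) > E°(Zn²⁺/Zn), V³⁺/V²⁺ serves as the cathode.
The standard potential is −0.269 − (−0.760) = +0.491 V and the balanced reaction transfers n = 2 electrons.
For the overall reaction 2 V³⁺(aq) + Zn(s) → 2 V²⁺(aq) + Zn²⁺(aq), Q = ([V²⁺(aq)]^2·[Zn²⁺(aq)]) / [V³⁺(aq)]^2 = 0.968, giving log Q = −0.014.
Applying E = E° − (RT ln10/nF)·log Q gives +0.491 − (0.0592/2)(−0.014) = +0.49 V.

+0.49 V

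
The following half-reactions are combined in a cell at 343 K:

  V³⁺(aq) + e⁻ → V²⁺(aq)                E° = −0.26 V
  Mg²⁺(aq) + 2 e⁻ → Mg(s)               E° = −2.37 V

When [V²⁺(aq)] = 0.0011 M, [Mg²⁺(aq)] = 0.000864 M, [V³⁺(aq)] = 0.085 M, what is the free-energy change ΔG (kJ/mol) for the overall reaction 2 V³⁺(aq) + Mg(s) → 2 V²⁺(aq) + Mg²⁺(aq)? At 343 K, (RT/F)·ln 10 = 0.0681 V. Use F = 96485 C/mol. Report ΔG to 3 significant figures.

−452 kJ/mol

The standard cell potential is −0.26 − (−2.37) = +2.11 V, with n = 2 electrons in the balanced equation.
Q = ([V²⁺(aq)]^2·[Mg²⁺(aq)]) / [V³⁺(aq)]^2 = 1.45×10^−7, so log Q = −6.840 and E = +2.11 − (0.0681/2)(−6.840) = +2.3429 V.
Then ΔG = −nFE = −2 × 96485 × +2.3429 J/mol = −452 kJ/mol.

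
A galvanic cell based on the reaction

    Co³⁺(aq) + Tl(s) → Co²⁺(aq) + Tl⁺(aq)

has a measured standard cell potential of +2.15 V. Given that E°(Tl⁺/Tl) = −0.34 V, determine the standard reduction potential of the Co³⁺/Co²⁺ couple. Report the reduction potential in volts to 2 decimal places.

+1.81 V

In the reaction as written the Co³⁺/Co²⁺ couple is reduced (cathode) and Tl⁺/Tl is oxidized (anode), so E°cell = E°(Co³⁺/Co²⁺) − E°(Tl⁺/Tl).
E°(Co³⁺/Co²⁺) = E°cell + E°(anode) = +2.15 + (−0.34) = +1.81 V.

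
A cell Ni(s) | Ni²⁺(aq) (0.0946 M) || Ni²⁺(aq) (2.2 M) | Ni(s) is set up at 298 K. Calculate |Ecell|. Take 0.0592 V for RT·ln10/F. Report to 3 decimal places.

0.040 V

For a concentration cell E°cell = 0, since both electrodes use the same couple.
The compartment with the higher Ni²⁺(aq) concentration (2.2 M) acts as the cathode; ions are reduced there and produced at the dilute (0.0946 M) anode.
With n = 2, Ecell = −(0.0592/2)·log([dilute]/[conc]) = −(0.0592/2)·log(0.0946/2.2) = +0.040 V.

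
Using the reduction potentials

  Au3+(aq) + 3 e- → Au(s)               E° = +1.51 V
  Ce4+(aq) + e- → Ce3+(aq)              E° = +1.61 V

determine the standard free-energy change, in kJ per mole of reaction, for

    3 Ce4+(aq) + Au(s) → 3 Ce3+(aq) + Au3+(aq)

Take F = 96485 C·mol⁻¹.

−28.9 kJ/mol

In the reaction as written Ce4+(aq) is reduced, so the Ce⁴⁺/Ce³⁺ couple is the cathode and Au³⁺/Au is the anode.
E°cell = +1.61 − (+1.51) = +0.10 V; balancing electrons gives n = 3.
ΔG° = −nFE°cell = −(3)(96485)(+0.10) J/mol = −28.9 kJ/mol.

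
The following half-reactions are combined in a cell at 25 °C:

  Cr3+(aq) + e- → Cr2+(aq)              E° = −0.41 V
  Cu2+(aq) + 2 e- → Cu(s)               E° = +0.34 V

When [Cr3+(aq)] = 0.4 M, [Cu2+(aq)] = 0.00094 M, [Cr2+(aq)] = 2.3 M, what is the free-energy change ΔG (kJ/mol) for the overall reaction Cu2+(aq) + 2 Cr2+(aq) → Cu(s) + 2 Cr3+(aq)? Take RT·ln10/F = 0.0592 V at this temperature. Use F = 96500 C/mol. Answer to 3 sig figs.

With Cu²⁺/Cu reduced at the cathode, E°cell = +0.34 − (−0.41) = +0.75 V and n = 2.
Q = [Cr3+(aq)]^2 / ([Cu2+(aq)]·[Cr2+(aq)]^2) = 32.2, so log Q = 1.508 and E = +0.75 − (0.0592/2)(1.508) = +0.7054 V.
Finally ΔG = −nFE = −(2)(96500 C/mol)(+0.7054 V) = −136 kJ/mol.

−136 kJ/mol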